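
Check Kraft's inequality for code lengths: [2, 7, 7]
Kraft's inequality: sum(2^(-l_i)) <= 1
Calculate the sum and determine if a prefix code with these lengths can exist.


Sum = 2^(-2) + 2^(-7) + 2^(-7)
    = 0.25 + 0.0078125 + 0.0078125
    = 34/128 = 0.265625
Since 0.265625 <= 1, Kraft's inequality IS satisfied.
A prefix code with these lengths CAN exist.

Kraft sum = 0.265625. Satisfied.


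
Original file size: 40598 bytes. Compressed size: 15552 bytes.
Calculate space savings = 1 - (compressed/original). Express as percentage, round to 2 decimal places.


ratio = compressed/original = 15552/40598 = 0.383073
savings = 1 - ratio = 1 - 0.383073 = 0.616927
as a percentage: 0.616927 * 100 = 61.69%

Space savings = 1 - 15552/40598 = 61.69%


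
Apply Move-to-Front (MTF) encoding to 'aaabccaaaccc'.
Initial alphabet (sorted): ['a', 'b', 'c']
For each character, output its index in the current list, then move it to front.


MTF encoding:
'a': index 0 in ['a', 'b', 'c'] -> ['a', 'b', 'c']
'a': index 0 in ['a', 'b', 'c'] -> ['a', 'b', 'c']
'a': index 0 in ['a', 'b', 'c'] -> ['a', 'b', 'c']
'b': index 1 in ['a', 'b', 'c'] -> ['b', 'a', 'c']
'c': index 2 in ['b', 'a', 'c'] -> ['c', 'b', 'a']
'c': index 0 in ['c', 'b', 'a'] -> ['c', 'b', 'a']
'a': index 2 in ['c', 'b', 'a'] -> ['a', 'c', 'b']
'a': index 0 in ['a', 'c', 'b'] -> ['a', 'c', 'b']
'a': index 0 in ['a', 'c', 'b'] -> ['a', 'c', 'b']
'c': index 1 in ['a', 'c', 'b'] -> ['c', 'a', 'b']
'c': index 0 in ['c', 'a', 'b'] -> ['c', 'a', 'b']
'c': index 0 in ['c', 'a', 'b'] -> ['c', 'a', 'b']


Output: [0, 0, 0, 1, 2, 0, 2, 0, 0, 1, 0, 0]


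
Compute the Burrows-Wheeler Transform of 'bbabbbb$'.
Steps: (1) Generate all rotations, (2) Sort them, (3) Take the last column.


Rotations (sorted):
  0: $bbabbbb -> last char: b
  1: abbbb$bb -> last char: b
  2: b$bbabbb -> last char: b
  3: babbbb$b -> last char: b
  4: bb$bbabb -> last char: b
  5: bbabbbb$ -> last char: $
  6: bbb$bbab -> last char: b
  7: bbbb$bba -> last char: a


BWT = bbbbb$ba


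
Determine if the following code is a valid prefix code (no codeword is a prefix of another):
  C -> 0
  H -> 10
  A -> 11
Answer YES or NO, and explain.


Checking each pair (does one codeword prefix another?):
  C='0' vs H='10': no prefix
  C='0' vs A='11': no prefix
  H='10' vs C='0': no prefix
  H='10' vs A='11': no prefix
  A='11' vs C='0': no prefix
  A='11' vs H='10': no prefix
No violation found over all pairs.

YES -- this is a valid prefix code. No codeword is a prefix of any other codeword.


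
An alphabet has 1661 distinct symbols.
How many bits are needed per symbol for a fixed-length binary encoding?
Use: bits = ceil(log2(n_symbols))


log2(1661) = 10.6978
Bracket: 2^10 = 1024 < 1661 <= 2^11 = 2048
So ceil(log2(1661)) = 11

bits = ceil(log2(1661)) = ceil(10.6978) = 11 bits


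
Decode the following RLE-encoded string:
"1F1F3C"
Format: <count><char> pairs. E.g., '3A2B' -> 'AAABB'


Expanding each <count><char> pair:
  1F -> 'F'
  1F -> 'F'
  3C -> 'CCC'

Decoded = FFCCC


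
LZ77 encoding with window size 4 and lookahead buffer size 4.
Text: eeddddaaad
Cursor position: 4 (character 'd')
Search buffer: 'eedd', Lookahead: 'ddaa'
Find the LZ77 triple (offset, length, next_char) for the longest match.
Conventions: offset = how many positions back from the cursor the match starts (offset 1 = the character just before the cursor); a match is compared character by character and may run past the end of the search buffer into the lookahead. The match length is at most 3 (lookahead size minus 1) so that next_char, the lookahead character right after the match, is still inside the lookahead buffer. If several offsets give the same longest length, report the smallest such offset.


Try each offset into the search buffer:
  offset=1 (pos 3, char 'd'): match length 2
  offset=2 (pos 2, char 'd'): match length 2
  offset=3 (pos 1, char 'e'): match length 0
  offset=4 (pos 0, char 'e'): match length 0
Longest match has length 2, found at offsets 1, 2; take the smallest, offset 1.
next_char = character at position 4 + 2 = 6 -> 'a'

Best match: offset=1, length=2 (matching 'dd' starting at position 3)
LZ77 triple: (1, 2, 'a')


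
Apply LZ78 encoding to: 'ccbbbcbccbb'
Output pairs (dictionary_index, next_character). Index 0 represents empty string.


LZ78 encoding steps:
Dictionary: {0: ''}
Step 1: w='' (idx 0), next='c' -> output (0, 'c'), add 'c' as idx 1
Step 2: w='c' (idx 1), next='b' -> output (1, 'b'), add 'cb' as idx 2
Step 3: w='' (idx 0), next='b' -> output (0, 'b'), add 'b' as idx 3
Step 4: w='b' (idx 3), next='c' -> output (3, 'c'), add 'bc' as idx 4
Step 5: w='bc' (idx 4), next='c' -> output (4, 'c'), add 'bcc' as idx 5
Step 6: w='b' (idx 3), next='b' -> output (3, 'b'), add 'bb' as idx 6


Encoded: [(0, 'c'), (1, 'b'), (0, 'b'), (3, 'c'), (4, 'c'), (3, 'b')]


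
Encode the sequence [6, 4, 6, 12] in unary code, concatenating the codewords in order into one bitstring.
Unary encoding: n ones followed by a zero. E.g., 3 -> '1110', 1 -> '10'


Encode each number as n ones followed by a terminating 0:
  6 -> 1111110 (7 bits)
  4 -> 11110 (5 bits)
  6 -> 1111110 (7 bits)
  12 -> 1111111111110 (13 bits)
Total length = 7 + 5 + 7 + 13 = 32 bits.

Unary([6, 4, 6, 12]) = 11111101111011111101111111111110 (32 bits)


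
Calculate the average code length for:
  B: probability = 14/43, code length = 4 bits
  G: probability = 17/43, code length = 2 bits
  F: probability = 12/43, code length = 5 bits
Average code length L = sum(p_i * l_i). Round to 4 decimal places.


Weighted contributions p_i * l_i:
  B: (14/43) * 4 = 56/43
  G: (17/43) * 2 = 34/43
  F: (12/43) * 5 = 60/43
Sum = (56 + 34 + 60)/43 = 150/43

L = 150/43 = 3.4884 bits/symbol


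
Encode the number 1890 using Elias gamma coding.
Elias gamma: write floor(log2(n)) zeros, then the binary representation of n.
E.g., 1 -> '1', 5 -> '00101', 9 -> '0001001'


num_bits = floor(log2(1890)) + 1 = 11
leading_zeros = num_bits - 1 = 10
binary(1890) = 11101100010

Elias gamma(1890) = '0000000000' + '11101100010' = 000000000011101100010 (21 bits)


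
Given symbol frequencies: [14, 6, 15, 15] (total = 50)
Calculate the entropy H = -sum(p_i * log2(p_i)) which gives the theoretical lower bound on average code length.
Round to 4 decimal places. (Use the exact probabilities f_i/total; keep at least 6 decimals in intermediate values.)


Per-symbol terms -p_i * log2(p_i) with p_i = f_i/50:
  p = 14/50 = 0.280000: log2(p) = -1.836501, -p*log2(p) = 0.514220
  p = 6/50 = 0.120000: log2(p) = -3.058894, -p*log2(p) = 0.367067
  p = 15/50 = 0.300000: log2(p) = -1.736966, -p*log2(p) = 0.521090
  p = 15/50 = 0.300000: log2(p) = -1.736966, -p*log2(p) = 0.521090
H = 0.514220 + 0.367067 + 0.521090 + 0.521090 = 1.923467

H = 1.9235 bits/symbol


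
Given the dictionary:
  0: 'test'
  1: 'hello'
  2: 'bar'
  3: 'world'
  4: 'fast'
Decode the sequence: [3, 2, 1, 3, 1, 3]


Look up each index in the dictionary:
  3 -> 'world'
  2 -> 'bar'
  1 -> 'hello'
  3 -> 'world'
  1 -> 'hello'
  3 -> 'world'

Decoded: "world bar hello world hello world"


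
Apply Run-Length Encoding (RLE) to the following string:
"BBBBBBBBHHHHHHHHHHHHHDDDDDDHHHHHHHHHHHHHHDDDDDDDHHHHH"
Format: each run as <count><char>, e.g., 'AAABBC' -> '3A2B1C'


Scanning runs left to right:
  i=0: run of 'B' x 8 -> '8B'
  i=8: run of 'H' x 13 -> '13H'
  i=21: run of 'D' x 6 -> '6D'
  i=27: run of 'H' x 14 -> '14H'
  i=41: run of 'D' x 7 -> '7D'
  i=48: run of 'H' x 5 -> '5H'

RLE = 8B13H6D14H7D5H


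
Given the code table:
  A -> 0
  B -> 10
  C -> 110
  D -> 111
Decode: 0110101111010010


Decoding:
0 -> A
110 -> C
10 -> B
111 -> D
10 -> B
10 -> B
0 -> A
10 -> B


Result: ACBDBBAB


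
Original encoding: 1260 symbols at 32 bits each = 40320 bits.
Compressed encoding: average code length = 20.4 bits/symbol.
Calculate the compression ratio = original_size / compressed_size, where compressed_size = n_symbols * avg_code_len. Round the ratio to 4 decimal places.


original_size = n_symbols * orig_bits = 1260 * 32 = 40320 bits
compressed_size = n_symbols * avg_code_len = 1260 * 20.4 = 25704.0 bits
ratio = original_size / compressed_size = 40320 / 25704.0 = 1.5686

Compression ratio = 1.5686


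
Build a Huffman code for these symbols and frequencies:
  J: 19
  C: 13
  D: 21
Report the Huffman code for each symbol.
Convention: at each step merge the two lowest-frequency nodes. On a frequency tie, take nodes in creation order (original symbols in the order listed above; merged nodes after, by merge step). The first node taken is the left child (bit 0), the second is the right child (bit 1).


Huffman tree construction:
Step 1: Merge C(13) + J(19) = 32
Step 2: Merge D(21) + (C+J)(32) = 53
Read each symbol's code off the tree from the root (left child = 0, right child = 1).

Codes:
  J: 11 (length 2)
  C: 10 (length 2)
  D: 0 (length 1)
Average code length: 85/53 = 1.6038 bits/symbol


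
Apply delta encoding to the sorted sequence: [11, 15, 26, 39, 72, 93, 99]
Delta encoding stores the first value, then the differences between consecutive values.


First value: 11
Deltas:
  15 - 11 = 4
  26 - 15 = 11
  39 - 26 = 13
  72 - 39 = 33
  93 - 72 = 21
  99 - 93 = 6


Delta encoded: [11, 4, 11, 13, 33, 21, 6]


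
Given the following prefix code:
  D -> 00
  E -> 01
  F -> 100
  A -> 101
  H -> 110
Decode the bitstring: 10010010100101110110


Decoding step by step:
Bits 100 -> F
Bits 100 -> F
Bits 101 -> A
Bits 00 -> D
Bits 101 -> A
Bits 110 -> H
Bits 110 -> H


Decoded message: FFADAHH


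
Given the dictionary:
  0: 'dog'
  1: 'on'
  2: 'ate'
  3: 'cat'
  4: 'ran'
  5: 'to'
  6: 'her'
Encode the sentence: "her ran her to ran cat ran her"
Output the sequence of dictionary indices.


Look up each word in the dictionary:
  'her' -> 6
  'ran' -> 4
  'her' -> 6
  'to' -> 5
  'ran' -> 4
  'cat' -> 3
  'ran' -> 4
  'her' -> 6

Encoded: [6, 4, 6, 5, 4, 3, 4, 6]


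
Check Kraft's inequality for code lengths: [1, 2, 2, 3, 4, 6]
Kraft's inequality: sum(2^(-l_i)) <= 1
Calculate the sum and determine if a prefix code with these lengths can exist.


Sum = 2^(-1) + 2^(-2) + 2^(-2) + 2^(-3) + 2^(-4) + 2^(-6)
    = 0.5 + 0.25 + 0.25 + 0.125 + 0.0625 + 0.015625
    = 77/64 = 1.203125
Since 1.203125 > 1, Kraft's inequality is NOT satisfied.
A prefix code with these lengths CANNOT exist.

Kraft sum = 1.203125. Not satisfied.


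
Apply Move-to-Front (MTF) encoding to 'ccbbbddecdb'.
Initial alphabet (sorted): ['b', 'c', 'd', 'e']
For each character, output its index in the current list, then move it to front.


MTF encoding:
'c': index 1 in ['b', 'c', 'd', 'e'] -> ['c', 'b', 'd', 'e']
'c': index 0 in ['c', 'b', 'd', 'e'] -> ['c', 'b', 'd', 'e']
'b': index 1 in ['c', 'b', 'd', 'e'] -> ['b', 'c', 'd', 'e']
'b': index 0 in ['b', 'c', 'd', 'e'] -> ['b', 'c', 'd', 'e']
'b': index 0 in ['b', 'c', 'd', 'e'] -> ['b', 'c', 'd', 'e']
'd': index 2 in ['b', 'c', 'd', 'e'] -> ['d', 'b', 'c', 'e']
'd': index 0 in ['d', 'b', 'c', 'e'] -> ['d', 'b', 'c', 'e']
'e': index 3 in ['d', 'b', 'c', 'e'] -> ['e', 'd', 'b', 'c']
'c': index 3 in ['e', 'd', 'b', 'c'] -> ['c', 'e', 'd', 'b']
'd': index 2 in ['c', 'e', 'd', 'b'] -> ['d', 'c', 'e', 'b']
'b': index 3 in ['d', 'c', 'e', 'b'] -> ['b', 'd', 'c', 'e']


Output: [1, 0, 1, 0, 0, 2, 0, 3, 3, 2, 3]


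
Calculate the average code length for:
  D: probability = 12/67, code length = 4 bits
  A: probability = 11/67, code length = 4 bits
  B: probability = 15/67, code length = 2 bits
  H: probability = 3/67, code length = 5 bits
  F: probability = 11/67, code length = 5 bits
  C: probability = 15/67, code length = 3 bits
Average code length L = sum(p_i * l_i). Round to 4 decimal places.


Weighted contributions p_i * l_i:
  D: (12/67) * 4 = 48/67
  A: (11/67) * 4 = 44/67
  B: (15/67) * 2 = 30/67
  H: (3/67) * 5 = 15/67
  F: (11/67) * 5 = 55/67
  C: (15/67) * 3 = 45/67
Sum = (48 + 44 + 30 + 15 + 55 + 45)/67 = 237/67

L = 237/67 = 3.5373 bits/symbol


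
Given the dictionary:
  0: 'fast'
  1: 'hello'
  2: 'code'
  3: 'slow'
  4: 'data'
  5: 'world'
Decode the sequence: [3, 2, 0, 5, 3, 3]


Look up each index in the dictionary:
  3 -> 'slow'
  2 -> 'code'
  0 -> 'fast'
  5 -> 'world'
  3 -> 'slow'
  3 -> 'slow'

Decoded: "slow code fast world slow slow"


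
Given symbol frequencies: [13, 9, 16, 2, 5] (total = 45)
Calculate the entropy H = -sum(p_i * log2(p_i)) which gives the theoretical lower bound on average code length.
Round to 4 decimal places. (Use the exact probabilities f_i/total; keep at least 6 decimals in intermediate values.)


Per-symbol terms -p_i * log2(p_i) with p_i = f_i/45:
  p = 13/45 = 0.288889: log2(p) = -1.791413, -p*log2(p) = 0.517519
  p = 9/45 = 0.200000: log2(p) = -2.321928, -p*log2(p) = 0.464386
  p = 16/45 = 0.355556: log2(p) = -1.491853, -p*log2(p) = 0.530437
  p = 2/45 = 0.044444: log2(p) = -4.491853, -p*log2(p) = 0.199638
  p = 5/45 = 0.111111: log2(p) = -3.169925, -p*log2(p) = 0.352214
H = 0.517519 + 0.464386 + 0.530437 + 0.199638 + 0.352214 = 2.064194

H = 2.0642 bits/symbol


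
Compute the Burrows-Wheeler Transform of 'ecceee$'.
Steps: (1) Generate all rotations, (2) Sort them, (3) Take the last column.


Rotations (sorted):
  0: $ecceee -> last char: e
  1: cceee$e -> last char: e
  2: ceee$ec -> last char: c
  3: e$eccee -> last char: e
  4: ecceee$ -> last char: $
  5: ee$ecce -> last char: e
  6: eee$ecc -> last char: c


BWT = eece$ec


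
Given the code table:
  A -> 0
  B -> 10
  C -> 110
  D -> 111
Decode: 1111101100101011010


Decoding:
111 -> D
110 -> C
110 -> C
0 -> A
10 -> B
10 -> B
110 -> C
10 -> B


Result: DCCABBCB


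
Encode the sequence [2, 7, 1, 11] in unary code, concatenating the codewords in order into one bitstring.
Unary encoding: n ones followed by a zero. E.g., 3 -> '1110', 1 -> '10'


Encode each number as n ones followed by a terminating 0:
  2 -> 110 (3 bits)
  7 -> 11111110 (8 bits)
  1 -> 10 (2 bits)
  11 -> 111111111110 (12 bits)
Total length = 3 + 8 + 2 + 12 = 25 bits.

Unary([2, 7, 1, 11]) = 1101111111010111111111110 (25 bits)


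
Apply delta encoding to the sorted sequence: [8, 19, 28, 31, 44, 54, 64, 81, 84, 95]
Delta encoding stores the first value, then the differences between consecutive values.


First value: 8
Deltas:
  19 - 8 = 11
  28 - 19 = 9
  31 - 28 = 3
  44 - 31 = 13
  54 - 44 = 10
  64 - 54 = 10
  81 - 64 = 17
  84 - 81 = 3
  95 - 84 = 11


Delta encoded: [8, 11, 9, 3, 13, 10, 10, 17, 3, 11]


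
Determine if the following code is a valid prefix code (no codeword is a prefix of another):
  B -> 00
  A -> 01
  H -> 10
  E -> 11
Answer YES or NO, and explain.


Checking each pair (does one codeword prefix another?):
  B='00' vs A='01': no prefix
  B='00' vs H='10': no prefix
  B='00' vs E='11': no prefix
  A='01' vs B='00': no prefix
  A='01' vs H='10': no prefix
  A='01' vs E='11': no prefix
  H='10' vs B='00': no prefix
  H='10' vs A='01': no prefix
  H='10' vs E='11': no prefix
  E='11' vs B='00': no prefix
  E='11' vs A='01': no prefix
  E='11' vs H='10': no prefix
No violation found over all pairs.

YES -- this is a valid prefix code. No codeword is a prefix of any other codeword.


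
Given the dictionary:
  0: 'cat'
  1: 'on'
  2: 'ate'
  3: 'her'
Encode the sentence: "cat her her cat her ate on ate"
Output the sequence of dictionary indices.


Look up each word in the dictionary:
  'cat' -> 0
  'her' -> 3
  'her' -> 3
  'cat' -> 0
  'her' -> 3
  'ate' -> 2
  'on' -> 1
  'ate' -> 2

Encoded: [0, 3, 3, 0, 3, 2, 1, 2]


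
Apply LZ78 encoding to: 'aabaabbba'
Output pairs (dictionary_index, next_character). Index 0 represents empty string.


LZ78 encoding steps:
Dictionary: {0: ''}
Step 1: w='' (idx 0), next='a' -> output (0, 'a'), add 'a' as idx 1
Step 2: w='a' (idx 1), next='b' -> output (1, 'b'), add 'ab' as idx 2
Step 3: w='a' (idx 1), next='a' -> output (1, 'a'), add 'aa' as idx 3
Step 4: w='' (idx 0), next='b' -> output (0, 'b'), add 'b' as idx 4
Step 5: w='b' (idx 4), next='b' -> output (4, 'b'), add 'bb' as idx 5
Step 6: w='a' (idx 1), end of input -> output (1, '')


Encoded: [(0, 'a'), (1, 'b'), (1, 'a'), (0, 'b'), (4, 'b'), (1, '')]


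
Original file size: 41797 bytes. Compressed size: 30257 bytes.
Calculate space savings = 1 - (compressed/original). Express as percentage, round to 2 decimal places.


ratio = compressed/original = 30257/41797 = 0.723904
savings = 1 - ratio = 1 - 0.723904 = 0.276096
as a percentage: 0.276096 * 100 = 27.61%

Space savings = 1 - 30257/41797 = 27.61%


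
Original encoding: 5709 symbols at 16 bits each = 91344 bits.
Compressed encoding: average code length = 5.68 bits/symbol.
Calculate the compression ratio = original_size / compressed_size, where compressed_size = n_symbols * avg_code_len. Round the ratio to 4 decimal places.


original_size = n_symbols * orig_bits = 5709 * 16 = 91344 bits
compressed_size = n_symbols * avg_code_len = 5709 * 5.68 = 32427.12 bits
ratio = original_size / compressed_size = 91344 / 32427.12 = 2.8169

Compression ratio = 2.8169


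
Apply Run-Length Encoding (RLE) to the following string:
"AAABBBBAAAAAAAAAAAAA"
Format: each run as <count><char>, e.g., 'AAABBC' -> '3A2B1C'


Scanning runs left to right:
  i=0: run of 'A' x 3 -> '3A'
  i=3: run of 'B' x 4 -> '4B'
  i=7: run of 'A' x 13 -> '13A'

RLE = 3A4B13A


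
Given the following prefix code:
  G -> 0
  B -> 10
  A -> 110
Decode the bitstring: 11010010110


Decoding step by step:
Bits 110 -> A
Bits 10 -> B
Bits 0 -> G
Bits 10 -> B
Bits 110 -> A


Decoded message: ABGBA


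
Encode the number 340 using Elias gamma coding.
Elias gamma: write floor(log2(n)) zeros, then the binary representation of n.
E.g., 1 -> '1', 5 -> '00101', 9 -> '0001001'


num_bits = floor(log2(340)) + 1 = 9
leading_zeros = num_bits - 1 = 8
binary(340) = 101010100

Elias gamma(340) = '00000000' + '101010100' = 00000000101010100 (17 bits)


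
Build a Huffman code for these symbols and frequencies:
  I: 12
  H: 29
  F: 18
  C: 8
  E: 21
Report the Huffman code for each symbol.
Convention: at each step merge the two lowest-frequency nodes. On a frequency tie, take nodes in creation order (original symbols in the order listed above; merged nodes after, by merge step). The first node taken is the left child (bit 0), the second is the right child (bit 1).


Huffman tree construction:
Step 1: Merge C(8) + I(12) = 20
Step 2: Merge F(18) + (C+I)(20) = 38
Step 3: Merge E(21) + H(29) = 50
Step 4: Merge (F+(C+I))(38) + (E+H)(50) = 88
Read each symbol's code off the tree from the root (left child = 0, right child = 1).

Codes:
  I: 011 (length 3)
  H: 11 (length 2)
  F: 00 (length 2)
  C: 010 (length 3)
  E: 10 (length 2)
Average code length: 196/88 = 2.2273 bits/symbol


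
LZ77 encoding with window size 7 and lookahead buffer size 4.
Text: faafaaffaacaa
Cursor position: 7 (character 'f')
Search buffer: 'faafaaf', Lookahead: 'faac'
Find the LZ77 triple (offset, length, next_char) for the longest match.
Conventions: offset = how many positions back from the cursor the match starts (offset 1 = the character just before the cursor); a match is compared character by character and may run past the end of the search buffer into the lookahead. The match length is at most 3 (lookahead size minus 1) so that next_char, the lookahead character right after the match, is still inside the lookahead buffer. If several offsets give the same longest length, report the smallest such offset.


Try each offset into the search buffer:
  offset=1 (pos 6, char 'f'): match length 1
  offset=2 (pos 5, char 'a'): match length 0
  offset=3 (pos 4, char 'a'): match length 0
  offset=4 (pos 3, char 'f'): match length 3
  offset=5 (pos 2, char 'a'): match length 0
  offset=6 (pos 1, char 'a'): match length 0
  offset=7 (pos 0, char 'f'): match length 3
Longest match has length 3, found at offsets 4, 7; take the smallest, offset 4.
next_char = character at position 7 + 3 = 10 -> 'c'

Best match: offset=4, length=3 (matching 'faa' starting at position 3)
LZ77 triple: (4, 3, 'c')


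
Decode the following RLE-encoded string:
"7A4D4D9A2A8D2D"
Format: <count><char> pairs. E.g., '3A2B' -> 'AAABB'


Expanding each <count><char> pair:
  7A -> 'AAAAAAA'
  4D -> 'DDDD'
  4D -> 'DDDD'
  9A -> 'AAAAAAAAA'
  2A -> 'AA'
  8D -> 'DDDDDDDD'
  2D -> 'DD'

Decoded = AAAAAAADDDDDDDDAAAAAAAAAAADDDDDDDDDD


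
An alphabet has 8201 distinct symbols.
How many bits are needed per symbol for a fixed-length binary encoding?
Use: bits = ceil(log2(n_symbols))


log2(8201) = 13.0016
Bracket: 2^13 = 8192 < 8201 <= 2^14 = 16384
So ceil(log2(8201)) = 14

bits = ceil(log2(8201)) = ceil(13.0016) = 14 bits


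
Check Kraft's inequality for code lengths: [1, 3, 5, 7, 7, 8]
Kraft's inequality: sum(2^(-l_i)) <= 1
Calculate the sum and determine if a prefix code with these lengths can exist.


Sum = 2^(-1) + 2^(-3) + 2^(-5) + 2^(-7) + 2^(-7) + 2^(-8)
    = 0.5 + 0.125 + 0.03125 + 0.0078125 + 0.0078125 + 0.00390625
    = 173/256 = 0.67578125
Since 0.67578125 <= 1, Kraft's inequality IS satisfied.
A prefix code with these lengths CAN exist.

Kraft sum = 0.67578125. Satisfied.


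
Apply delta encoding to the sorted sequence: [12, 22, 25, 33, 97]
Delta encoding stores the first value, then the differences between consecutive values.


First value: 12
Deltas:
  22 - 12 = 10
  25 - 22 = 3
  33 - 25 = 8
  97 - 33 = 64


Delta encoded: [12, 10, 3, 8, 64]


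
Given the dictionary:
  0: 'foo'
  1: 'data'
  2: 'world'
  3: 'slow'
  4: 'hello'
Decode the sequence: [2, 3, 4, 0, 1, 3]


Look up each index in the dictionary:
  2 -> 'world'
  3 -> 'slow'
  4 -> 'hello'
  0 -> 'foo'
  1 -> 'data'
  3 -> 'slow'

Decoded: "world slow hello foo data slow"


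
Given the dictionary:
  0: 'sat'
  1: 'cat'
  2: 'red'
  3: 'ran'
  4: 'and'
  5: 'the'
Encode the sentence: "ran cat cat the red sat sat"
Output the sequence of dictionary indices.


Look up each word in the dictionary:
  'ran' -> 3
  'cat' -> 1
  'cat' -> 1
  'the' -> 5
  'red' -> 2
  'sat' -> 0
  'sat' -> 0

Encoded: [3, 1, 1, 5, 2, 0, 0]


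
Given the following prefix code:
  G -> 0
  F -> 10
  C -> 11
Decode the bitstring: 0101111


Decoding step by step:
Bits 0 -> G
Bits 10 -> F
Bits 11 -> C
Bits 11 -> C


Decoded message: GFCC


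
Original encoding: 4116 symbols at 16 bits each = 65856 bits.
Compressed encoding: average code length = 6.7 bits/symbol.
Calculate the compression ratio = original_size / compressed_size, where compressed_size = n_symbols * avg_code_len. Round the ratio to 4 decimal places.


original_size = n_symbols * orig_bits = 4116 * 16 = 65856 bits
compressed_size = n_symbols * avg_code_len = 4116 * 6.7 = 27577.2 bits
ratio = original_size / compressed_size = 65856 / 27577.2 = 2.3881

Compression ratio = 2.3881


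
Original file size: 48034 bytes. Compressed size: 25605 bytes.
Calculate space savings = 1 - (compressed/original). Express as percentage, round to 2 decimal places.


ratio = compressed/original = 25605/48034 = 0.53306
savings = 1 - ratio = 1 - 0.53306 = 0.46694
as a percentage: 0.46694 * 100 = 46.69%

Space savings = 1 - 25605/48034 = 46.69%


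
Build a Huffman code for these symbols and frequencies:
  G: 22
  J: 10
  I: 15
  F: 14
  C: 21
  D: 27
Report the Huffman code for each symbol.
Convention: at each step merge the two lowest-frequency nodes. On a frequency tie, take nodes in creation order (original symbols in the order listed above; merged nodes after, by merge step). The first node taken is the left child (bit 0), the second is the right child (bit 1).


Huffman tree construction:
Step 1: Merge J(10) + F(14) = 24
Step 2: Merge I(15) + C(21) = 36
Step 3: Merge G(22) + (J+F)(24) = 46
Step 4: Merge D(27) + (I+C)(36) = 63
Step 5: Merge (G+(J+F))(46) + (D+(I+C))(63) = 109
Read each symbol's code off the tree from the root (left child = 0, right child = 1).

Codes:
  G: 00 (length 2)
  J: 010 (length 3)
  I: 110 (length 3)
  F: 011 (length 3)
  C: 111 (length 3)
  D: 10 (length 2)
Average code length: 278/109 = 2.5505 bits/symbol


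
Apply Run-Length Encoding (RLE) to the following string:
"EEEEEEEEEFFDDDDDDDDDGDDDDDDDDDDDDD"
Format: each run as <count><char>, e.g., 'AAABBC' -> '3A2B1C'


Scanning runs left to right:
  i=0: run of 'E' x 9 -> '9E'
  i=9: run of 'F' x 2 -> '2F'
  i=11: run of 'D' x 9 -> '9D'
  i=20: run of 'G' x 1 -> '1G'
  i=21: run of 'D' x 13 -> '13D'

RLE = 9E2F9D1G13D


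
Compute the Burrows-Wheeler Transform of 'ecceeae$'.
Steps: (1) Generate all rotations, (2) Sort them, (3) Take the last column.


Rotations (sorted):
  0: $ecceeae -> last char: e
  1: ae$eccee -> last char: e
  2: cceeae$e -> last char: e
  3: ceeae$ec -> last char: c
  4: e$ecceea -> last char: a
  5: eae$ecce -> last char: e
  6: ecceeae$ -> last char: $
  7: eeae$ecc -> last char: c


BWT = eeecae$c


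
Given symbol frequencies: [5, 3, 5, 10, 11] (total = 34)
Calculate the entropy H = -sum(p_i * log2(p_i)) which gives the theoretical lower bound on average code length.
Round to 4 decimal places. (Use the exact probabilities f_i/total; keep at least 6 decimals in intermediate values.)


Per-symbol terms -p_i * log2(p_i) with p_i = f_i/34:
  p = 5/34 = 0.147059: log2(p) = -2.765535, -p*log2(p) = 0.406696
  p = 3/34 = 0.088235: log2(p) = -3.502500, -p*log2(p) = 0.309044
  p = 5/34 = 0.147059: log2(p) = -2.765535, -p*log2(p) = 0.406696
  p = 10/34 = 0.294118: log2(p) = -1.765535, -p*log2(p) = 0.519275
  p = 11/34 = 0.323529: log2(p) = -1.628031, -p*log2(p) = 0.526716
H = 0.406696 + 0.309044 + 0.406696 + 0.519275 + 0.526716 = 2.168427

H = 2.1684 bits/symbol


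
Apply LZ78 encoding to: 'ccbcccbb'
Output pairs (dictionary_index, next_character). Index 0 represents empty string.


LZ78 encoding steps:
Dictionary: {0: ''}
Step 1: w='' (idx 0), next='c' -> output (0, 'c'), add 'c' as idx 1
Step 2: w='c' (idx 1), next='b' -> output (1, 'b'), add 'cb' as idx 2
Step 3: w='c' (idx 1), next='c' -> output (1, 'c'), add 'cc' as idx 3
Step 4: w='cb' (idx 2), next='b' -> output (2, 'b'), add 'cbb' as idx 4


Encoded: [(0, 'c'), (1, 'b'), (1, 'c'), (2, 'b')]


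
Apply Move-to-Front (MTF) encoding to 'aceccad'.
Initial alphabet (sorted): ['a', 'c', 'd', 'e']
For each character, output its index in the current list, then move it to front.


MTF encoding:
'a': index 0 in ['a', 'c', 'd', 'e'] -> ['a', 'c', 'd', 'e']
'c': index 1 in ['a', 'c', 'd', 'e'] -> ['c', 'a', 'd', 'e']
'e': index 3 in ['c', 'a', 'd', 'e'] -> ['e', 'c', 'a', 'd']
'c': index 1 in ['e', 'c', 'a', 'd'] -> ['c', 'e', 'a', 'd']
'c': index 0 in ['c', 'e', 'a', 'd'] -> ['c', 'e', 'a', 'd']
'a': index 2 in ['c', 'e', 'a', 'd'] -> ['a', 'c', 'e', 'd']
'd': index 3 in ['a', 'c', 'e', 'd'] -> ['d', 'a', 'c', 'e']


Output: [0, 1, 3, 1, 0, 2, 3]


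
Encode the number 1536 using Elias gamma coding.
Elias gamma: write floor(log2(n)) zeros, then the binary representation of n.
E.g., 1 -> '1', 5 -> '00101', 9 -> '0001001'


num_bits = floor(log2(1536)) + 1 = 11
leading_zeros = num_bits - 1 = 10
binary(1536) = 11000000000

Elias gamma(1536) = '0000000000' + '11000000000' = 000000000011000000000 (21 bits)


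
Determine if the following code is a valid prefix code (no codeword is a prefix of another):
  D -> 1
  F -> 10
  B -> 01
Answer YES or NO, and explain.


Checking each pair (does one codeword prefix another?):
  D='1' vs F='10': prefix -- VIOLATION

NO -- this is NOT a valid prefix code. D (1) is a prefix of F (10).


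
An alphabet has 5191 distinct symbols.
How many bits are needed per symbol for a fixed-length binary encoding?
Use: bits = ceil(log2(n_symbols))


log2(5191) = 12.3418
Bracket: 2^12 = 4096 < 5191 <= 2^13 = 8192
So ceil(log2(5191)) = 13

bits = ceil(log2(5191)) = ceil(12.3418) = 13 bits


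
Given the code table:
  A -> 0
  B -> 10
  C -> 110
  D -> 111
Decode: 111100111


Decoding:
111 -> D
10 -> B
0 -> A
111 -> D


Result: DBAD


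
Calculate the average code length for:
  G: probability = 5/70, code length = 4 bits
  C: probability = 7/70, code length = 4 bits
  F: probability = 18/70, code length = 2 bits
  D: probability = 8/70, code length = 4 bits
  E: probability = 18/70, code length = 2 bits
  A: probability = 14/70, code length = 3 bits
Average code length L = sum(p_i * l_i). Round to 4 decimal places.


Weighted contributions p_i * l_i:
  G: (5/70) * 4 = 20/70
  C: (7/70) * 4 = 28/70
  F: (18/70) * 2 = 36/70
  D: (8/70) * 4 = 32/70
  E: (18/70) * 2 = 36/70
  A: (14/70) * 3 = 42/70
Sum = (20 + 28 + 36 + 32 + 36 + 42)/70 = 194/70

L = 194/70 = 2.7714 bits/symbol


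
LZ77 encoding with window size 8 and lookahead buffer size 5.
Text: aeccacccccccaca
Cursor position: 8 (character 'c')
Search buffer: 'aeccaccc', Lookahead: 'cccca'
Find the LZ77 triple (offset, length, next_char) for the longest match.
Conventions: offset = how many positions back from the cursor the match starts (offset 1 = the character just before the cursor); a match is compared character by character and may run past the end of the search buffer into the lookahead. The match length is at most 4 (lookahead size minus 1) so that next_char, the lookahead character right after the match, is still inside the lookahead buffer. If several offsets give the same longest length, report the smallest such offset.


Try each offset into the search buffer:
  offset=1 (pos 7, char 'c'): match length 4
  offset=2 (pos 6, char 'c'): match length 4
  offset=3 (pos 5, char 'c'): match length 4
  offset=4 (pos 4, char 'a'): match length 0
  offset=5 (pos 3, char 'c'): match length 1
  offset=6 (pos 2, char 'c'): match length 2
  offset=7 (pos 1, char 'e'): match length 0
  offset=8 (pos 0, char 'a'): match length 0
Longest match has length 4, found at offsets 1, 2, 3; take the smallest, offset 1.
next_char = character at position 8 + 4 = 12 -> 'a'

Best match: offset=1, length=4 (matching 'cccc' starting at position 7)
LZ77 triple: (1, 4, 'a')


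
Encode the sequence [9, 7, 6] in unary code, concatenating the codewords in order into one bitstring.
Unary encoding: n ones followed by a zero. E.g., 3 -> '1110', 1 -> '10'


Encode each number as n ones followed by a terminating 0:
  9 -> 1111111110 (10 bits)
  7 -> 11111110 (8 bits)
  6 -> 1111110 (7 bits)
Total length = 10 + 8 + 7 = 25 bits.

Unary([9, 7, 6]) = 1111111110111111101111110 (25 bits)


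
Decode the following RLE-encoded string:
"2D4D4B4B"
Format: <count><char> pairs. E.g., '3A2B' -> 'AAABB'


Expanding each <count><char> pair:
  2D -> 'DD'
  4D -> 'DDDD'
  4B -> 'BBBB'
  4B -> 'BBBB'

Decoded = DDDDDDBBBBBBBB


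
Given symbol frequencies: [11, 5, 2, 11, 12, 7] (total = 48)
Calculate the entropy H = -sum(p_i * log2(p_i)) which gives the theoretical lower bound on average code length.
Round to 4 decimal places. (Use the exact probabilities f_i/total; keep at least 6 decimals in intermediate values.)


Per-symbol terms -p_i * log2(p_i) with p_i = f_i/48:
  p = 11/48 = 0.229167: log2(p) = -2.125531, -p*log2(p) = 0.487101
  p = 5/48 = 0.104167: log2(p) = -3.263034, -p*log2(p) = 0.339899
  p = 2/48 = 0.041667: log2(p) = -4.584963, -p*log2(p) = 0.191040
  p = 11/48 = 0.229167: log2(p) = -2.125531, -p*log2(p) = 0.487101
  p = 12/48 = 0.250000: log2(p) = -2.000000, -p*log2(p) = 0.500000
  p = 7/48 = 0.145833: log2(p) = -2.777608, -p*log2(p) = 0.405068
H = 0.487101 + 0.339899 + 0.191040 + 0.487101 + 0.500000 + 0.405068 = 2.410209

H = 2.4102 bits/symbol


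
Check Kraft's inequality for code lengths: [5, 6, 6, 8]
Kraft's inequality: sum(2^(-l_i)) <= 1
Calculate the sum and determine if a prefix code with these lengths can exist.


Sum = 2^(-5) + 2^(-6) + 2^(-6) + 2^(-8)
    = 0.03125 + 0.015625 + 0.015625 + 0.00390625
    = 17/256 = 0.06640625
Since 0.06640625 <= 1, Kraft's inequality IS satisfied.
A prefix code with these lengths CAN exist.

Kraft sum = 0.06640625. Satisfied.


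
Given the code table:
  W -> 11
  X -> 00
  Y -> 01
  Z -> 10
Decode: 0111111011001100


Decoding:
01 -> Y
11 -> W
11 -> W
10 -> Z
11 -> W
00 -> X
11 -> W
00 -> X


Result: YWWZWXWX


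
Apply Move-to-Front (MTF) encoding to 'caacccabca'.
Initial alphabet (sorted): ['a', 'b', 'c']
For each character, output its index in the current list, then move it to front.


MTF encoding:
'c': index 2 in ['a', 'b', 'c'] -> ['c', 'a', 'b']
'a': index 1 in ['c', 'a', 'b'] -> ['a', 'c', 'b']
'a': index 0 in ['a', 'c', 'b'] -> ['a', 'c', 'b']
'c': index 1 in ['a', 'c', 'b'] -> ['c', 'a', 'b']
'c': index 0 in ['c', 'a', 'b'] -> ['c', 'a', 'b']
'c': index 0 in ['c', 'a', 'b'] -> ['c', 'a', 'b']
'a': index 1 in ['c', 'a', 'b'] -> ['a', 'c', 'b']
'b': index 2 in ['a', 'c', 'b'] -> ['b', 'a', 'c']
'c': index 2 in ['b', 'a', 'c'] -> ['c', 'b', 'a']
'a': index 2 in ['c', 'b', 'a'] -> ['a', 'c', 'b']


Output: [2, 1, 0, 1, 0, 0, 1, 2, 2, 2]


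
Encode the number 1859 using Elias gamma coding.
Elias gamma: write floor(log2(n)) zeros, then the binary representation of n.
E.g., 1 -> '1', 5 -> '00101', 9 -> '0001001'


num_bits = floor(log2(1859)) + 1 = 11
leading_zeros = num_bits - 1 = 10
binary(1859) = 11101000011

Elias gamma(1859) = '0000000000' + '11101000011' = 000000000011101000011 (21 bits)


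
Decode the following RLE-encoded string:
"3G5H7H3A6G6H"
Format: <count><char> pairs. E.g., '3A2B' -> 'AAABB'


Expanding each <count><char> pair:
  3G -> 'GGG'
  5H -> 'HHHHH'
  7H -> 'HHHHHHH'
  3A -> 'AAA'
  6G -> 'GGGGGG'
  6H -> 'HHHHHH'

Decoded = GGGHHHHHHHHHHHHAAAGGGGGGHHHHHH


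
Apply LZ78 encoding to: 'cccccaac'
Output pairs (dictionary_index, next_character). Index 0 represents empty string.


LZ78 encoding steps:
Dictionary: {0: ''}
Step 1: w='' (idx 0), next='c' -> output (0, 'c'), add 'c' as idx 1
Step 2: w='c' (idx 1), next='c' -> output (1, 'c'), add 'cc' as idx 2
Step 3: w='cc' (idx 2), next='a' -> output (2, 'a'), add 'cca' as idx 3
Step 4: w='' (idx 0), next='a' -> output (0, 'a'), add 'a' as idx 4
Step 5: w='c' (idx 1), end of input -> output (1, '')


Encoded: [(0, 'c'), (1, 'c'), (2, 'a'), (0, 'a'), (1, '')]


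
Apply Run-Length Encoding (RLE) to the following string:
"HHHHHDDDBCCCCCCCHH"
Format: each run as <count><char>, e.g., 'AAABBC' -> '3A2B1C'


Scanning runs left to right:
  i=0: run of 'H' x 5 -> '5H'
  i=5: run of 'D' x 3 -> '3D'
  i=8: run of 'B' x 1 -> '1B'
  i=9: run of 'C' x 7 -> '7C'
  i=16: run of 'H' x 2 -> '2H'

RLE = 5H3D1B7C2H


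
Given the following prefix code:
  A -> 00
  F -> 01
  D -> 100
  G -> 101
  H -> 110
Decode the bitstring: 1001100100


Decoding step by step:
Bits 100 -> D
Bits 110 -> H
Bits 01 -> F
Bits 00 -> A


Decoded message: DHFA


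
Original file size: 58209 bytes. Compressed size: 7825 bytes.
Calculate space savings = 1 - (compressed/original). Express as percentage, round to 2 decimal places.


ratio = compressed/original = 7825/58209 = 0.134429
savings = 1 - ratio = 1 - 0.134429 = 0.865571
as a percentage: 0.865571 * 100 = 86.56%

Space savings = 1 - 7825/58209 = 86.56%


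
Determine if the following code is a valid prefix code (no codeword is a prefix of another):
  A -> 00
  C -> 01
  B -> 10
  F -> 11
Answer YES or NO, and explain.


Checking each pair (does one codeword prefix another?):
  A='00' vs C='01': no prefix
  A='00' vs B='10': no prefix
  A='00' vs F='11': no prefix
  C='01' vs A='00': no prefix
  C='01' vs B='10': no prefix
  C='01' vs F='11': no prefix
  B='10' vs A='00': no prefix
  B='10' vs C='01': no prefix
  B='10' vs F='11': no prefix
  F='11' vs A='00': no prefix
  F='11' vs C='01': no prefix
  F='11' vs B='10': no prefix
No violation found over all pairs.

YES -- this is a valid prefix code. No codeword is a prefix of any other codeword.


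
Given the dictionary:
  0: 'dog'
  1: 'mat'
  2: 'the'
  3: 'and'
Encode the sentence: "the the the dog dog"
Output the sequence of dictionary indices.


Look up each word in the dictionary:
  'the' -> 2
  'the' -> 2
  'the' -> 2
  'dog' -> 0
  'dog' -> 0

Encoded: [2, 2, 2, 0, 0]


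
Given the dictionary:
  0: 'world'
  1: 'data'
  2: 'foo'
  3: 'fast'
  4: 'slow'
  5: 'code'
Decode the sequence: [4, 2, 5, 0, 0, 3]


Look up each index in the dictionary:
  4 -> 'slow'
  2 -> 'foo'
  5 -> 'code'
  0 -> 'world'
  0 -> 'world'
  3 -> 'fast'

Decoded: "slow foo code world world fast"


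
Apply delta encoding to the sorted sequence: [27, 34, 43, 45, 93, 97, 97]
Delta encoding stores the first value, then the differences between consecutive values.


First value: 27
Deltas:
  34 - 27 = 7
  43 - 34 = 9
  45 - 43 = 2
  93 - 45 = 48
  97 - 93 = 4
  97 - 97 = 0


Delta encoded: [27, 7, 9, 2, 48, 4, 0]


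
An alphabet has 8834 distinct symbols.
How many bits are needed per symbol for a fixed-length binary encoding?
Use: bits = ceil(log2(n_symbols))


log2(8834) = 13.1089
Bracket: 2^13 = 8192 < 8834 <= 2^14 = 16384
So ceil(log2(8834)) = 14

bits = ceil(log2(8834)) = ceil(13.1089) = 14 bits


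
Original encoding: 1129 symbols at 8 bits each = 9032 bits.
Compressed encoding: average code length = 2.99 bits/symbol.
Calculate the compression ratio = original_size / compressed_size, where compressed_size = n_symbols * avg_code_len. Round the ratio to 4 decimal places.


original_size = n_symbols * orig_bits = 1129 * 8 = 9032 bits
compressed_size = n_symbols * avg_code_len = 1129 * 2.99 = 3375.71 bits
ratio = original_size / compressed_size = 9032 / 3375.71 = 2.6756

Compression ratio = 2.6756


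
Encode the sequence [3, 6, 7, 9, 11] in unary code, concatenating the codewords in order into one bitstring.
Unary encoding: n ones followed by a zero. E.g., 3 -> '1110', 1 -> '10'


Encode each number as n ones followed by a terminating 0:
  3 -> 1110 (4 bits)
  6 -> 1111110 (7 bits)
  7 -> 11111110 (8 bits)
  9 -> 1111111110 (10 bits)
  11 -> 111111111110 (12 bits)
Total length = 4 + 7 + 8 + 10 + 12 = 41 bits.

Unary([3, 6, 7, 9, 11]) = 11101111110111111101111111110111111111110 (41 bits)


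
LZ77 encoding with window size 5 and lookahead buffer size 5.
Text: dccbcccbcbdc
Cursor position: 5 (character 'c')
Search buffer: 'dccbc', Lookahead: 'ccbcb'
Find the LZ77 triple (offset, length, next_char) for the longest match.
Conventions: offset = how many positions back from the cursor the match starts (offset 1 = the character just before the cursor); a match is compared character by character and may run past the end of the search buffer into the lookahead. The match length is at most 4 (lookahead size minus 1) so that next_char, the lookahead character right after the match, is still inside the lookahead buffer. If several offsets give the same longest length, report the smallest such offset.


Try each offset into the search buffer:
  offset=1 (pos 4, char 'c'): match length 2
  offset=2 (pos 3, char 'b'): match length 0
  offset=3 (pos 2, char 'c'): match length 1
  offset=4 (pos 1, char 'c'): match length 4
  offset=5 (pos 0, char 'd'): match length 0
Longest match has length 4 at offset 4.
next_char = character at position 5 + 4 = 9 -> 'b'

Best match: offset=4, length=4 (matching 'ccbc' starting at position 1)
LZ77 triple: (4, 4, 'b')


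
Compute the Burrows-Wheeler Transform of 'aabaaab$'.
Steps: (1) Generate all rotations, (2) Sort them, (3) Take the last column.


Rotations (sorted):
  0: $aabaaab -> last char: b
  1: aaab$aab -> last char: b
  2: aab$aaba -> last char: a
  3: aabaaab$ -> last char: $
  4: ab$aabaa -> last char: a
  5: abaaab$a -> last char: a
  6: b$aabaaa -> last char: a
  7: baaab$aa -> last char: a


BWT = bba$aaaa


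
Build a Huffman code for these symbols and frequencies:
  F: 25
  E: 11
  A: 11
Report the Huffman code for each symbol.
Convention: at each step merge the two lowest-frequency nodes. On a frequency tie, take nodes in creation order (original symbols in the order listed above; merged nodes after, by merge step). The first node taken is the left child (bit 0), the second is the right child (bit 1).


Huffman tree construction:
Step 1: Merge E(11) + A(11) = 22
Step 2: Merge (E+A)(22) + F(25) = 47
Read each symbol's code off the tree from the root (left child = 0, right child = 1).

Codes:
  F: 1 (length 1)
  E: 00 (length 2)
  A: 01 (length 2)
Average code length: 69/47 = 1.4681 bits/symbol
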